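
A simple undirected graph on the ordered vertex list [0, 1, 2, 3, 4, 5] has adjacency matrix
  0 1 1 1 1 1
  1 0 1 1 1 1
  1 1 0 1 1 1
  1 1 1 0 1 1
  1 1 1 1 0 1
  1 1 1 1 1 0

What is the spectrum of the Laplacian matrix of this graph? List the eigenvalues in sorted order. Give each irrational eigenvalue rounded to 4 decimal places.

[0, 6, 6, 6, 6, 6]

Each diagonal entry of L is the vertex degree and each off-diagonal entry is -1 where an edge is present, 0 otherwise; in the order [0, 1, 2, 3, 4, 5] the diagonal is [5, 5, 5, 5, 5, 5]. The multiplicity of 0 as a Laplacian eigenvalue equals the number of connected components. The single zero eigenvalue shows the graph is connected. By the matrix-tree theorem the graph has (1/6) * product of the nonzero eigenvalues = 1296 spanning trees. The eigenvalues sum to 30, which equals trace(L) = 2|E|.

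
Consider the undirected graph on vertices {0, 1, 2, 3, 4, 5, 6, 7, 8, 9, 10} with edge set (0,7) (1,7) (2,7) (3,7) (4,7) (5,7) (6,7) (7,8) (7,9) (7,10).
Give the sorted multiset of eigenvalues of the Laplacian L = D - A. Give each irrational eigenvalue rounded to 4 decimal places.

With the vertex order [0, 1, 2, 3, 4, 5, 6, 7, 8, 9, 10], the degrees are [1, 1, 1, 1, 1, 1, 1, 10, 1, 1, 1], giving D = diag(1, 1, 1, 1, 1, 1, 1, 10, 1, 1, 1) and L = D - A. The multiplicity of 0 as a Laplacian eigenvalue equals the number of connected components. The eigenvalues sum to 20, which equals trace(L) = 2|E|. The largest eigenvalue, 11, is at most the vertex count 11.

[0, 1, 1, 1, 1, 1, 1, 1, 1, 1, 11]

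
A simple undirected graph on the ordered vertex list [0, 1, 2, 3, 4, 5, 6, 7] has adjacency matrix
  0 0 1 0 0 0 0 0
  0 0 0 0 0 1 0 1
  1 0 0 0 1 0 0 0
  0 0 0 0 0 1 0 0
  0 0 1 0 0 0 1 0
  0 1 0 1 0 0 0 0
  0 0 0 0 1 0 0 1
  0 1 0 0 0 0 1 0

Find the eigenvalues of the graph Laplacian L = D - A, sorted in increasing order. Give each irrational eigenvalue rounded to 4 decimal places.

Each diagonal entry of L is the vertex degree and each off-diagonal entry is -1 where an edge is present, 0 otherwise; in the order [0, 1, 2, 3, 4, 5, 6, 7] the diagonal is [1, 2, 2, 1, 2, 2, 2, 2]. Diagonalising L (or applying a numerical eigensolver to the 8x8 matrix) gives the spectrum above. The single zero eigenvalue shows the graph is connected. The largest eigenvalue, 3.8478, is at most the vertex count 8.

[0, 0.1522, 0.5858, 1.2346, 2, 2.7654, 3.4142, 3.8478]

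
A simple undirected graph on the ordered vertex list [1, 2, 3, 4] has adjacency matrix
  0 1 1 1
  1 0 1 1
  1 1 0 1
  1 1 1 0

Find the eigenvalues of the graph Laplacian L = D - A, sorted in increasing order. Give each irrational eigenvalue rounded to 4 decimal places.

With the vertex order [1, 2, 3, 4], the degrees are [3, 3, 3, 3], giving D = diag(3, 3, 3, 3) and L = D - A. Diagonalising L (or applying a numerical eigensolver to the 4x4 matrix) gives the spectrum above. The eigenvalues sum to 12, which equals trace(L) = 2|E|.

[0, 4, 4, 4]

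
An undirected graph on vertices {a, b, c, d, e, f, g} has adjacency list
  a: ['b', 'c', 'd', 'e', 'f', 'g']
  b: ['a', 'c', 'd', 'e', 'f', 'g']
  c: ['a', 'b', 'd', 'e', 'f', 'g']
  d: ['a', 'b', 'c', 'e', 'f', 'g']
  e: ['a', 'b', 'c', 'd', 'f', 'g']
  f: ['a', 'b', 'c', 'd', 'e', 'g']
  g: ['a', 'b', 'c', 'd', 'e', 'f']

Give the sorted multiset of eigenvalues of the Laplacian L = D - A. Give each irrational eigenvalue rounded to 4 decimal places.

[0, 7, 7, 7, 7, 7, 7]

Reading degrees in the order [a, b, c, d, e, f, g] gives [6, 6, 6, 6, 6, 6, 6]; set D = diag(6, 6, 6, 6, 6, 6, 6) and form L = D - A. Since every row of L sums to 0, the all-ones vector is in the kernel and 0 is an eigenvalue. The eigenvalues sum to 42, which equals trace(L) = 2|E|. The largest eigenvalue, 7, is at most the vertex count 7.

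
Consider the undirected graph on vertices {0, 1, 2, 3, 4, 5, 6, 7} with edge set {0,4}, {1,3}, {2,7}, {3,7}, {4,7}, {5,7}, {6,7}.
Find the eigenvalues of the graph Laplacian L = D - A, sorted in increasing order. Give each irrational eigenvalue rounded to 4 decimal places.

[0, 0.3820, 0.5607, 1, 1, 2.3389, 2.6180, 6.1004]

With the vertex order [0, 1, 2, 3, 4, 5, 6, 7], the degrees are [1, 1, 1, 2, 2, 1, 1, 5], giving D = diag(1, 1, 1, 2, 2, 1, 1, 5) and L = D - A. Diagonalising L (or applying a numerical eigensolver to the 8x8 matrix) gives the spectrum above. The largest eigenvalue, 6.1004, is at most the vertex count 8.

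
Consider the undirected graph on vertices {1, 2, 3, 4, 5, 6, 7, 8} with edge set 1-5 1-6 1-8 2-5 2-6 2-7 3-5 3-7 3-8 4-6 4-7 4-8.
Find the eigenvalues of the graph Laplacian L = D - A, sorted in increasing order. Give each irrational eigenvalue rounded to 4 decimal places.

Reading degrees in the order [1, 2, 3, 4, 5, 6, 7, 8] gives [3, 3, 3, 3, 3, 3, 3, 3]; set D = diag(3, 3, 3, 3, 3, 3, 3, 3) and form L = D - A. The multiplicity of 0 as a Laplacian eigenvalue equals the number of connected components. The single zero eigenvalue shows the graph is connected.

[0, 2, 2, 2, 4, 4, 4, 6]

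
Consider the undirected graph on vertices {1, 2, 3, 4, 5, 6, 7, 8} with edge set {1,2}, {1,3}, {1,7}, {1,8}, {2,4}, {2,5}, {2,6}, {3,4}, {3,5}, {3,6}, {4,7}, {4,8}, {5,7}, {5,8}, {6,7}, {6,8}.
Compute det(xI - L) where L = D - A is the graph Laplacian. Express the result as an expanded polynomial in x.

With the vertex order [1, 2, 3, 4, 5, 6, 7, 8], the degrees are [4, 4, 4, 4, 4, 4, 4, 4], giving D = diag(4, 4, 4, 4, 4, 4, 4, 4) and L = D - A. L has integer entries, so p(x) = det(xI - L) has integer coefficients. Expanding the determinant yields x^8 - 32x^7 + 432x^6 - 3200x^5 + 14080x^4 - 36864x^3 + 53248x^2 - 32768x. Since p(0) = det(-L) = 0, x divides p(x). The eigenvalues sum to 32, which equals trace(L) = 2|E|.

x^8 - 32x^7 + 432x^6 - 3200x^5 + 14080x^4 - 36864x^3 + 53248x^2 - 32768x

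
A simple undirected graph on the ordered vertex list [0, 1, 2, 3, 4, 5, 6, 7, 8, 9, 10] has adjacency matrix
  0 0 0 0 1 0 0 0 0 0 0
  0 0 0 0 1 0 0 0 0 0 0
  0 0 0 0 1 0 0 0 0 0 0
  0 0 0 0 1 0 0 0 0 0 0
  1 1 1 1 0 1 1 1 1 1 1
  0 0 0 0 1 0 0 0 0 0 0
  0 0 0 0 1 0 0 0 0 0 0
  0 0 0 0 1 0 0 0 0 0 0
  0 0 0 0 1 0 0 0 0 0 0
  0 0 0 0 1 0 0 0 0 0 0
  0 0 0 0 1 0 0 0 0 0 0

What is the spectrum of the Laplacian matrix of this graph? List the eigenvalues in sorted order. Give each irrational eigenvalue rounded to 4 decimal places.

[0, 1, 1, 1, 1, 1, 1, 1, 1, 1, 11]

With the vertex order [0, 1, 2, 3, 4, 5, 6, 7, 8, 9, 10], the degrees are [1, 1, 1, 1, 10, 1, 1, 1, 1, 1, 1], giving D = diag(1, 1, 1, 1, 10, 1, 1, 1, 1, 1, 1) and L = D - A. L is symmetric positive semidefinite, so every eigenvalue is real and nonnegative. There is one zero in the spectrum, matching the 1 component.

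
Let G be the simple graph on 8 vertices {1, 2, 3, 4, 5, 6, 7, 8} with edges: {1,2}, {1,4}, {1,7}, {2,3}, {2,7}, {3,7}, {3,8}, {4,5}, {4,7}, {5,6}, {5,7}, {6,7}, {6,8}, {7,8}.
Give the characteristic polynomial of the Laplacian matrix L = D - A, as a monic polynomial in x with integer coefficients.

x^8 - 28x^7 + 322x^6 - 1974x^5 + 6965x^4 - 14126x^3 + 15225x^2 - 6728x

With the vertex order [1, 2, 3, 4, 5, 6, 7, 8], the degrees are [3, 3, 3, 3, 3, 3, 7, 3], giving D = diag(3, 3, 3, 3, 3, 3, 7, 3) and L = D - A. Computing det(xI - L) by cofactor expansion (or equivalently via sum-over-permutations) gives x^8 - 28x^7 + 322x^6 - 1974x^5 + 6965x^4 - 14126x^3 + 15225x^2 - 6728x. The constant term is 0 because L is singular (the all-ones vector lies in its kernel). There is one zero in the spectrum, matching the 1 component. The largest eigenvalue, 8, is at most the vertex count 8.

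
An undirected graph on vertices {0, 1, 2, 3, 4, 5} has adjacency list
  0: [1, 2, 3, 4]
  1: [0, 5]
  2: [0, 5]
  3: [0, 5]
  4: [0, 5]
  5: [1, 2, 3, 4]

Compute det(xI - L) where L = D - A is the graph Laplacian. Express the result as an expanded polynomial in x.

With the vertex order [0, 1, 2, 3, 4, 5], the degrees are [4, 2, 2, 2, 2, 4], giving D = diag(4, 2, 2, 2, 2, 4) and L = D - A. The eigenvalues of L are [0, 2, 2, 2, 4, 6]; the characteristic polynomial is the product of (x - lambda_i), which multiplies out to x^6 - 16x^5 + 96x^4 - 272x^3 + 368x^2 - 192x. The coefficient of x^5 equals -trace(L) = -16, matching the sum of degrees.

x^6 - 16x^5 + 96x^4 - 272x^3 + 368x^2 - 192x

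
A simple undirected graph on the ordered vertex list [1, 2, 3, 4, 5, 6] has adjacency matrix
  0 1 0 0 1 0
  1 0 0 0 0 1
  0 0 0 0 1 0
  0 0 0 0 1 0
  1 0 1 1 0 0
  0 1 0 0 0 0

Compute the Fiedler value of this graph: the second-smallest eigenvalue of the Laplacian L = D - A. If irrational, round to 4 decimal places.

Reading degrees in the order [1, 2, 3, 4, 5, 6] gives [2, 2, 1, 1, 3, 1]; set D = diag(2, 2, 1, 1, 3, 1) and form L = D - A. The sorted Laplacian eigenvalues are [0, 0.3249, 1, 1.4608, 3, 4.2143]; the algebraic connectivity is the second entry, 0.3249.

0.3249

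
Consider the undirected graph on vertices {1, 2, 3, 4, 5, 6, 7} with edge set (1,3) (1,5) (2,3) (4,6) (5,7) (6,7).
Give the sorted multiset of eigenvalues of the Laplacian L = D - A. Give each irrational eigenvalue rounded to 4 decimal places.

Each diagonal entry of L is the vertex degree and each off-diagonal entry is -1 where an edge is present, 0 otherwise; in the order [1, 2, 3, 4, 5, 6, 7] the diagonal is [2, 1, 2, 1, 2, 2, 2]. L is symmetric positive semidefinite, so every eigenvalue is real and nonnegative.

[0, 0.1981, 0.7530, 1.5550, 2.4450, 3.2470, 3.8019]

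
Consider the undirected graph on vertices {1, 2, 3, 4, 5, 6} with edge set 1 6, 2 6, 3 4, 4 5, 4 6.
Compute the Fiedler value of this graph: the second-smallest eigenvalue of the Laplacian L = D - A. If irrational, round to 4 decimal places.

0.4384

Reading degrees in the order [1, 2, 3, 4, 5, 6] gives [1, 1, 1, 3, 1, 3]; set D = diag(1, 1, 1, 3, 1, 3) and form L = D - A. The smallest Laplacian eigenvalue is always 0. The next one, lambda_2 = 0.4384, measures how hard the graph is to disconnect: larger values mean better connectivity. By the matrix-tree theorem the graph has (1/6) * product of the nonzero eigenvalues = 1 spanning tree. There is one zero in the spectrum, matching the 1 component.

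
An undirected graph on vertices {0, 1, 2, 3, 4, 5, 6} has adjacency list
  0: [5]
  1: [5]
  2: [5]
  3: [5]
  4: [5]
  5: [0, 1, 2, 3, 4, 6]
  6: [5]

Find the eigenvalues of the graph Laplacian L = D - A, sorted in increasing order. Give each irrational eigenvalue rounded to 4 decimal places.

[0, 1, 1, 1, 1, 1, 7]

Reading degrees in the order [0, 1, 2, 3, 4, 5, 6] gives [1, 1, 1, 1, 1, 6, 1]; set D = diag(1, 1, 1, 1, 1, 6, 1) and form L = D - A. Diagonalising L (or applying a numerical eigensolver to the 7x7 matrix) gives the spectrum above.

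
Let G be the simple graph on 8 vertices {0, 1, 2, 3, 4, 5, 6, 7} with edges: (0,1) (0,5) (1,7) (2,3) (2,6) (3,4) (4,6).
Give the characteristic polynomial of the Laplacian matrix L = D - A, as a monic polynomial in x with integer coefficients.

With the vertex order [0, 1, 2, 3, 4, 5, 6, 7], the degrees are [2, 2, 2, 2, 2, 1, 2, 1], giving D = diag(2, 2, 2, 2, 2, 1, 2, 1) and L = D - A. Computing det(xI - L) by cofactor expansion (or equivalently via sum-over-permutations) gives x^8 - 14x^7 + 78x^6 - 220x^5 + 328x^4 - 240x^3 + 64x^2. Since p(0) = det(-L) = 0, x divides p(x). The eigenvalues sum to 14, which equals trace(L) = 2|E|.

x^8 - 14x^7 + 78x^6 - 220x^5 + 328x^4 - 240x^3 + 64x^2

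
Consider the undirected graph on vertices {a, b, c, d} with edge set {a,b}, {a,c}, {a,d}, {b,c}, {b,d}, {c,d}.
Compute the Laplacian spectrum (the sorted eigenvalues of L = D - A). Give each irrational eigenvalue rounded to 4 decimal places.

[0, 4, 4, 4]

Reading degrees in the order [a, b, c, d] gives [3, 3, 3, 3]; set D = diag(3, 3, 3, 3) and form L = D - A. Since every row of L sums to 0, the all-ones vector is in the kernel and 0 is an eigenvalue. The single zero eigenvalue shows the graph is connected. There is one zero in the spectrum, matching the 1 component. By the matrix-tree theorem the graph has (1/4) * product of the nonzero eigenvalues = 16 spanning trees.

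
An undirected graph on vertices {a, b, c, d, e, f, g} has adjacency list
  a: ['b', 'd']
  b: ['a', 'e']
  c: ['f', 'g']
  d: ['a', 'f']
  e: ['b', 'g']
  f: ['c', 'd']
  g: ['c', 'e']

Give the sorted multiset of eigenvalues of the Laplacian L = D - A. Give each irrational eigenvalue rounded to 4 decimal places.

[0, 0.7530, 0.7530, 2.4450, 2.4450, 3.8019, 3.8019]

Reading degrees in the order [a, b, c, d, e, f, g] gives [2, 2, 2, 2, 2, 2, 2]; set D = diag(2, 2, 2, 2, 2, 2, 2) and form L = D - A. Diagonalising L (or applying a numerical eigensolver to the 7x7 matrix) gives the spectrum above.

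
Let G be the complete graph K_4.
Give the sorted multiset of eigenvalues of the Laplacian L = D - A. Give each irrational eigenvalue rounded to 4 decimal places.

The graph has 4 vertices and degree multiset [3, 3, 3, 3]; D is the diagonal matrix of degrees and L = D - A. L is symmetric positive semidefinite, so every eigenvalue is real and nonnegative. The largest eigenvalue, 4, is at most the vertex count 4. By the matrix-tree theorem the graph has (1/4) * product of the nonzero eigenvalues = 16 spanning trees.

[0, 4, 4, 4]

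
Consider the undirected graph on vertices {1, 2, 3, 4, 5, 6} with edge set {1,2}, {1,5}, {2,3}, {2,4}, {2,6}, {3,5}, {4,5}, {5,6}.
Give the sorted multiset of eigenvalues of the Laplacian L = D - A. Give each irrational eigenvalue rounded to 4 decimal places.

[0, 2, 2, 2, 4, 6]

Each diagonal entry of L is the vertex degree and each off-diagonal entry is -1 where an edge is present, 0 otherwise; in the order [1, 2, 3, 4, 5, 6] the diagonal is [2, 4, 2, 2, 4, 2]. Diagonalising L (or applying a numerical eigensolver to the 6x6 matrix) gives the spectrum above. The single zero eigenvalue shows the graph is connected. By the matrix-tree theorem the graph has (1/6) * product of the nonzero eigenvalues = 32 spanning trees.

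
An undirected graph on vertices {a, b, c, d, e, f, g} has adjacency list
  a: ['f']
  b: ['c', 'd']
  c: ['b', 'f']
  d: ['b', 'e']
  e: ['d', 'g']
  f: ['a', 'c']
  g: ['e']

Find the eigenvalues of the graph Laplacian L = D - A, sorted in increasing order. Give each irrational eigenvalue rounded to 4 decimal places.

With the vertex order [a, b, c, d, e, f, g], the degrees are [1, 2, 2, 2, 2, 2, 1], giving D = diag(1, 2, 2, 2, 2, 2, 1) and L = D - A. Since every row of L sums to 0, the all-ones vector is in the kernel and 0 is an eigenvalue. The single zero eigenvalue shows the graph is connected. There is one zero in the spectrum, matching the 1 component.

[0, 0.1981, 0.7530, 1.5550, 2.4450, 3.2470, 3.8019]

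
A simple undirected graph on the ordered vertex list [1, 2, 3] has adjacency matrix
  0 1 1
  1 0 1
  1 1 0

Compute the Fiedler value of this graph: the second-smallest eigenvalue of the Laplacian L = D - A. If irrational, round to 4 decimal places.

3

With the vertex order [1, 2, 3], the degrees are [2, 2, 2], giving D = diag(2, 2, 2) and L = D - A. The smallest Laplacian eigenvalue is always 0. The next one, lambda_2 = 3, measures how hard the graph is to disconnect: larger values mean better connectivity. By the matrix-tree theorem the graph has (1/3) * product of the nonzero eigenvalues = 3 spanning trees.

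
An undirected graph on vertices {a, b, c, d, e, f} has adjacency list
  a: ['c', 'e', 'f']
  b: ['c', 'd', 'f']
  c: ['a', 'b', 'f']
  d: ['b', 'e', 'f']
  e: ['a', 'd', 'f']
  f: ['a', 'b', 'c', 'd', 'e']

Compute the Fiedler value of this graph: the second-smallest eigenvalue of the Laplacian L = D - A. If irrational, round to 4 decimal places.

With the vertex order [a, b, c, d, e, f], the degrees are [3, 3, 3, 3, 3, 5], giving D = diag(3, 3, 3, 3, 3, 5) and L = D - A. Computing the eigenvalues of L and sorting gives [0, 2.3820, 2.3820, 4.6180, 4.6180, 6]. The Fiedler value lambda_2 = 2.3820 is strictly positive, so the graph is connected. The largest eigenvalue, 6, is at most the vertex count 6.

2.3820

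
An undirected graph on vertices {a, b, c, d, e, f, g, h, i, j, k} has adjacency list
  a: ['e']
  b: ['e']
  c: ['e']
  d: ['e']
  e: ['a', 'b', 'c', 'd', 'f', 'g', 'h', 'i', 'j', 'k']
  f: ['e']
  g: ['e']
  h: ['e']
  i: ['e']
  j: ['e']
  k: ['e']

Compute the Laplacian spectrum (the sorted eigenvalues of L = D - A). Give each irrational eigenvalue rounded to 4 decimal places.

[0, 1, 1, 1, 1, 1, 1, 1, 1, 1, 11]

Each diagonal entry of L is the vertex degree and each off-diagonal entry is -1 where an edge is present, 0 otherwise; in the order [a, b, c, d, e, f, g, h, i, j, k] the diagonal is [1, 1, 1, 1, 10, 1, 1, 1, 1, 1, 1]. Since every row of L sums to 0, the all-ones vector is in the kernel and 0 is an eigenvalue. The single zero eigenvalue shows the graph is connected. The eigenvalues sum to 20, which equals trace(L) = 2|E|. The largest eigenvalue, 11, is at most the vertex count 11.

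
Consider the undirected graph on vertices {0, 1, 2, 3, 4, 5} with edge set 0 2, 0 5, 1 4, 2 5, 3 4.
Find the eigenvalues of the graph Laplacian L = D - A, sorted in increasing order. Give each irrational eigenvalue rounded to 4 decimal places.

[0, 0, 1, 3, 3, 3]

Each diagonal entry of L is the vertex degree and each off-diagonal entry is -1 where an edge is present, 0 otherwise; in the order [0, 1, 2, 3, 4, 5] the diagonal is [2, 1, 2, 1, 2, 2]. Diagonalising L (or applying a numerical eigensolver to the 6x6 matrix) gives the spectrum above. The 2 zero eigenvalues correspond to the 2 connected components.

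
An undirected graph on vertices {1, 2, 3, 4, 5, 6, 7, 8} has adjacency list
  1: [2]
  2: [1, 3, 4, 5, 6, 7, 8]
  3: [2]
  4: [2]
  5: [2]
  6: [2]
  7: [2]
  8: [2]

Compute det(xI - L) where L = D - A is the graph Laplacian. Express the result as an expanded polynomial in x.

x^8 - 14x^7 + 63x^6 - 140x^5 + 175x^4 - 126x^3 + 49x^2 - 8x

Reading degrees in the order [1, 2, 3, 4, 5, 6, 7, 8] gives [1, 7, 1, 1, 1, 1, 1, 1]; set D = diag(1, 7, 1, 1, 1, 1, 1, 1) and form L = D - A. L has integer entries, so p(x) = det(xI - L) has integer coefficients. Expanding the determinant yields x^8 - 14x^7 + 63x^6 - 140x^5 + 175x^4 - 126x^3 + 49x^2 - 8x. Since p(0) = det(-L) = 0, x divides p(x). By the matrix-tree theorem the graph has (1/8) * product of the nonzero eigenvalues = 1 spanning tree.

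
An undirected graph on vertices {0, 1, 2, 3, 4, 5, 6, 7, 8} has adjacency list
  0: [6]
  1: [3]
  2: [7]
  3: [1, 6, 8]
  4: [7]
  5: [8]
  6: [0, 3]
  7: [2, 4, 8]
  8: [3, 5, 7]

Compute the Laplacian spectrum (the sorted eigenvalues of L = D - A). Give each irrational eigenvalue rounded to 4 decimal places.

With the vertex order [0, 1, 2, 3, 4, 5, 6, 7, 8], the degrees are [1, 1, 1, 3, 1, 1, 2, 3, 3], giving D = diag(1, 1, 1, 3, 1, 1, 2, 3, 3) and L = D - A. Diagonalising L (or applying a numerical eigensolver to the 9x9 matrix) gives the spectrum above. The eigenvalues sum to 16, which equals trace(L) = 2|E|.

[0, 0.2118, 0.5546, 0.7223, 1, 2.0782, 2.7338, 3.8525, 4.8468]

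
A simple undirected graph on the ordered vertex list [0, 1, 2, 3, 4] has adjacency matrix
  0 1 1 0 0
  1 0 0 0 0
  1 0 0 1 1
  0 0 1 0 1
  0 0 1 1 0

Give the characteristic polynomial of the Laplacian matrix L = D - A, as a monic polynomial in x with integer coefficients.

With the vertex order [0, 1, 2, 3, 4], the degrees are [2, 1, 3, 2, 2], giving D = diag(2, 1, 3, 2, 2) and L = D - A. L has integer entries, so p(x) = det(xI - L) has integer coefficients. Expanding the determinant yields x^5 - 10x^4 + 34x^3 - 44x^2 + 15x. Since p(0) = det(-L) = 0, x divides p(x). The largest eigenvalue, 4.1701, is at most the vertex count 5. The eigenvalues sum to 10, which equals trace(L) = 2|E|.

x^5 - 10x^4 + 34x^3 - 44x^2 + 15x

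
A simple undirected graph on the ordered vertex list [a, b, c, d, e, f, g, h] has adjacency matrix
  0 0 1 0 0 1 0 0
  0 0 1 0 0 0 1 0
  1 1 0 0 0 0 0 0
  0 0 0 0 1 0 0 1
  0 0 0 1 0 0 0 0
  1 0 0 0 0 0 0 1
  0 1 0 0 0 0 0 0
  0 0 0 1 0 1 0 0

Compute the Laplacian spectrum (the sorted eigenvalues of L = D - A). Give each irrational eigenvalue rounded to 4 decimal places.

Each diagonal entry of L is the vertex degree and each off-diagonal entry is -1 where an edge is present, 0 otherwise; in the order [a, b, c, d, e, f, g, h] the diagonal is [2, 2, 2, 2, 1, 2, 1, 2]. L is symmetric positive semidefinite, so every eigenvalue is real and nonnegative. The single zero eigenvalue shows the graph is connected. The largest eigenvalue, 3.8478, is at most the vertex count 8. The eigenvalues sum to 14, which equals trace(L) = 2|E|.

[0, 0.1522, 0.5858, 1.2346, 2, 2.7654, 3.4142, 3.8478]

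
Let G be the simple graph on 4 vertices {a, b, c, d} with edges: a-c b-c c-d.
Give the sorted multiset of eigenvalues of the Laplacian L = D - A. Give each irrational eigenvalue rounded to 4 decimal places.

[0, 1, 1, 4]

Each diagonal entry of L is the vertex degree and each off-diagonal entry is -1 where an edge is present, 0 otherwise; in the order [a, b, c, d] the diagonal is [1, 1, 3, 1]. Since every row of L sums to 0, the all-ones vector is in the kernel and 0 is an eigenvalue. The eigenvalues sum to 6, which equals trace(L) = 2|E|.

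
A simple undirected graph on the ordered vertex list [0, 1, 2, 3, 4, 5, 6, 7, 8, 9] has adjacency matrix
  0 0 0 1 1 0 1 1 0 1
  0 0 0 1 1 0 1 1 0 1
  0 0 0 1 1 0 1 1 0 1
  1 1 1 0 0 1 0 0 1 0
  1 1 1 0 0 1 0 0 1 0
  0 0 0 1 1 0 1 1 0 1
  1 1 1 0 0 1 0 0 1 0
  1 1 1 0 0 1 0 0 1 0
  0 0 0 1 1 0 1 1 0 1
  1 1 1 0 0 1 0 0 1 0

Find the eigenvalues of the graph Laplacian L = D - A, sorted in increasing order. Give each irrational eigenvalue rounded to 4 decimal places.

[0, 5, 5, 5, 5, 5, 5, 5, 5, 10]

Reading degrees in the order [0, 1, 2, 3, 4, 5, 6, 7, 8, 9] gives [5, 5, 5, 5, 5, 5, 5, 5, 5, 5]; set D = diag(5, 5, 5, 5, 5, 5, 5, 5, 5, 5) and form L = D - A. L is symmetric positive semidefinite, so every eigenvalue is real and nonnegative. There is one zero in the spectrum, matching the 1 component.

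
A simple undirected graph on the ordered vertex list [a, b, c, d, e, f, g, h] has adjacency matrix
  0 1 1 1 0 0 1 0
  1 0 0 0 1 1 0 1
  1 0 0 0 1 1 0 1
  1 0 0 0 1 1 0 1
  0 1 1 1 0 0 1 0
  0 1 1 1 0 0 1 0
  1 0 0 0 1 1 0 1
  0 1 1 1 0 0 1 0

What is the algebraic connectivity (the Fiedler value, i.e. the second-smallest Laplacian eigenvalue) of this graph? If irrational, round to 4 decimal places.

4

Each diagonal entry of L is the vertex degree and each off-diagonal entry is -1 where an edge is present, 0 otherwise; in the order [a, b, c, d, e, f, g, h] the diagonal is [4, 4, 4, 4, 4, 4, 4, 4]. The sorted Laplacian eigenvalues are [0, 4, 4, 4, 4, 4, 4, 8]; the algebraic connectivity is the second entry, 4. The largest eigenvalue, 8, is at most the vertex count 8.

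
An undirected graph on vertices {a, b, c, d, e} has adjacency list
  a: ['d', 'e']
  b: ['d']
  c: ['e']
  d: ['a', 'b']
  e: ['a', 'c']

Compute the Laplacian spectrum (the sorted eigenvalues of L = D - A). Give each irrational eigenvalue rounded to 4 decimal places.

[0, 0.3820, 1.3820, 2.6180, 3.6180]

Each diagonal entry of L is the vertex degree and each off-diagonal entry is -1 where an edge is present, 0 otherwise; in the order [a, b, c, d, e] the diagonal is [2, 1, 1, 2, 2]. Diagonalising L (or applying a numerical eigensolver to the 5x5 matrix) gives the spectrum above. The single zero eigenvalue shows the graph is connected. The largest eigenvalue, 3.6180, is at most the vertex count 5.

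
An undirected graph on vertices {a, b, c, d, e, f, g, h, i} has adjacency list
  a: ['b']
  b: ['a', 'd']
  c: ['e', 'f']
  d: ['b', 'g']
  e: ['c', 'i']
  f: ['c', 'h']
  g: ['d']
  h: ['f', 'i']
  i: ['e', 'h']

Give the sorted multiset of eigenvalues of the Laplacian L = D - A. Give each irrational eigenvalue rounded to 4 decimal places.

[0, 0, 0.5858, 1.3820, 1.3820, 2, 3.4142, 3.6180, 3.6180]

With the vertex order [a, b, c, d, e, f, g, h, i], the degrees are [1, 2, 2, 2, 2, 2, 1, 2, 2], giving D = diag(1, 2, 2, 2, 2, 2, 1, 2, 2) and L = D - A. L is symmetric positive semidefinite, so every eigenvalue is real and nonnegative. The 2 zero eigenvalues correspond to the 2 connected components. The eigenvalues sum to 16, which equals trace(L) = 2|E|.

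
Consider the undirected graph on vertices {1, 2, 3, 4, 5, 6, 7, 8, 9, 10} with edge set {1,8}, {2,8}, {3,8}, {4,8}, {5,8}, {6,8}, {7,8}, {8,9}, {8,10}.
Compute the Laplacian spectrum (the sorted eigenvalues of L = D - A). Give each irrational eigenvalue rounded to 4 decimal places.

[0, 1, 1, 1, 1, 1, 1, 1, 1, 10]

Reading degrees in the order [1, 2, 3, 4, 5, 6, 7, 8, 9, 10] gives [1, 1, 1, 1, 1, 1, 1, 9, 1, 1]; set D = diag(1, 1, 1, 1, 1, 1, 1, 9, 1, 1) and form L = D - A. L is symmetric positive semidefinite, so every eigenvalue is real and nonnegative. The single zero eigenvalue shows the graph is connected. The eigenvalues sum to 18, which equals trace(L) = 2|E|.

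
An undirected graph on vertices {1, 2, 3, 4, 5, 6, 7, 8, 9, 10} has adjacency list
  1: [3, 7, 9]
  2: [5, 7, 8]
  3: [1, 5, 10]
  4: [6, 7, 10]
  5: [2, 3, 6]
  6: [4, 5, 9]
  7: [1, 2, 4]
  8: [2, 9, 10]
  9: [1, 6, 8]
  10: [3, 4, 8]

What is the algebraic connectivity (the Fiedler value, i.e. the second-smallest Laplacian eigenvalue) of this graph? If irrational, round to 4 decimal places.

With the vertex order [1, 2, 3, 4, 5, 6, 7, 8, 9, 10], the degrees are [3, 3, 3, 3, 3, 3, 3, 3, 3, 3], giving D = diag(3, 3, 3, 3, 3, 3, 3, 3, 3, 3) and L = D - A. Computing the eigenvalues of L and sorting gives [0, 2, 2, 2, 2, 2, 5, 5, 5, 5]. The Fiedler value lambda_2 = 2 is strictly positive, so the graph is connected. The largest eigenvalue, 5, is at most the vertex count 10.

2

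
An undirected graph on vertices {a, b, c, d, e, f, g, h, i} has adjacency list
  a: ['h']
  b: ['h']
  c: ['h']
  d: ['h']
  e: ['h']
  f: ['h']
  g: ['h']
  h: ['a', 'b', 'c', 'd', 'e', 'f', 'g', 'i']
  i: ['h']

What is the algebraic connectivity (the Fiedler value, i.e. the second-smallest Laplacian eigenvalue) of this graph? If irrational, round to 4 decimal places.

1

With the vertex order [a, b, c, d, e, f, g, h, i], the degrees are [1, 1, 1, 1, 1, 1, 1, 8, 1], giving D = diag(1, 1, 1, 1, 1, 1, 1, 8, 1) and L = D - A. Computing the eigenvalues of L and sorting gives [0, 1, 1, 1, 1, 1, 1, 1, 9]. The Fiedler value lambda_2 = 1 is strictly positive, so the graph is connected. By the matrix-tree theorem the graph has (1/9) * product of the nonzero eigenvalues = 1 spanning tree.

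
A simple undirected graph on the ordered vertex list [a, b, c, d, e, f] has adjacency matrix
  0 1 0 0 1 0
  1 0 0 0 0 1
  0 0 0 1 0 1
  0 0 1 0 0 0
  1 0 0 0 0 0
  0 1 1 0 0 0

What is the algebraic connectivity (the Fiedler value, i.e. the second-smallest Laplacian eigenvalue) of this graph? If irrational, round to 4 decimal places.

0.2679

Reading degrees in the order [a, b, c, d, e, f] gives [2, 2, 2, 1, 1, 2]; set D = diag(2, 2, 2, 1, 1, 2) and form L = D - A. The sorted Laplacian eigenvalues are [0, 0.2679, 1, 2, 3, 3.7321]; the algebraic connectivity is the second entry, 0.2679. The largest eigenvalue, 3.7321, is at most the vertex count 6.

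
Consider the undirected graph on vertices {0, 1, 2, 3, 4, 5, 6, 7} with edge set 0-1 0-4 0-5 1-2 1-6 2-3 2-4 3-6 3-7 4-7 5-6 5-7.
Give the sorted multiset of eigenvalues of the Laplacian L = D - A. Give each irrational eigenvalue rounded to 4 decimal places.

Reading degrees in the order [0, 1, 2, 3, 4, 5, 6, 7] gives [3, 3, 3, 3, 3, 3, 3, 3]; set D = diag(3, 3, 3, 3, 3, 3, 3, 3) and form L = D - A. Diagonalising L (or applying a numerical eigensolver to the 8x8 matrix) gives the spectrum above. The single zero eigenvalue shows the graph is connected. The largest eigenvalue, 6, is at most the vertex count 8.

[0, 2, 2, 2, 4, 4, 4, 6]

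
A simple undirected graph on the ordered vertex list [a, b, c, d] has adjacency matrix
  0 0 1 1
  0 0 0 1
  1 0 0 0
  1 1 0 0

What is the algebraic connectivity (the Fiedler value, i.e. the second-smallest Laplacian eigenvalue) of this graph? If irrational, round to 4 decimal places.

0.5858

Each diagonal entry of L is the vertex degree and each off-diagonal entry is -1 where an edge is present, 0 otherwise; in the order [a, b, c, d] the diagonal is [2, 1, 1, 2]. The smallest Laplacian eigenvalue is always 0. The next one, lambda_2 = 0.5858, measures how hard the graph is to disconnect: larger values mean better connectivity. The eigenvalues sum to 6, which equals trace(L) = 2|E|. The largest eigenvalue, 3.4142, is at most the vertex count 4.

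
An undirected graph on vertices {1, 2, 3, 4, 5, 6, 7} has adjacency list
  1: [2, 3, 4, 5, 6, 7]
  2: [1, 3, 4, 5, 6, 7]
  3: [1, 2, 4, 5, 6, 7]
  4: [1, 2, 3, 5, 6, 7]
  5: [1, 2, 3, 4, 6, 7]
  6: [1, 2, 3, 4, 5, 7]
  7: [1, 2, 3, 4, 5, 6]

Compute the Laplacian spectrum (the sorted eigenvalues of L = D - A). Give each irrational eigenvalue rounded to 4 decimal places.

Reading degrees in the order [1, 2, 3, 4, 5, 6, 7] gives [6, 6, 6, 6, 6, 6, 6]; set D = diag(6, 6, 6, 6, 6, 6, 6) and form L = D - A. The multiplicity of 0 as a Laplacian eigenvalue equals the number of connected components. The single zero eigenvalue shows the graph is connected. There is one zero in the spectrum, matching the 1 component. By the matrix-tree theorem the graph has (1/7) * product of the nonzero eigenvalues = 16807 spanning trees.

[0, 7, 7, 7, 7, 7, 7]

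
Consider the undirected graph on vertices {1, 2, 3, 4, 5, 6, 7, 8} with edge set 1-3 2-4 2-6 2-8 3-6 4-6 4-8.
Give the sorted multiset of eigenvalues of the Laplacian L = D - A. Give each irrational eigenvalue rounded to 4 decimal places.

Each diagonal entry of L is the vertex degree and each off-diagonal entry is -1 where an edge is present, 0 otherwise; in the order [1, 2, 3, 4, 5, 6, 7, 8] the diagonal is [1, 3, 2, 3, 0, 3, 0, 2]. Diagonalising L (or applying a numerical eigensolver to the 8x8 matrix) gives the spectrum above. The 3 zero eigenvalues correspond to the 3 connected components. The eigenvalues sum to 14, which equals trace(L) = 2|E|.

[0, 0, 0, 0.4384, 2, 3, 4, 4.5616]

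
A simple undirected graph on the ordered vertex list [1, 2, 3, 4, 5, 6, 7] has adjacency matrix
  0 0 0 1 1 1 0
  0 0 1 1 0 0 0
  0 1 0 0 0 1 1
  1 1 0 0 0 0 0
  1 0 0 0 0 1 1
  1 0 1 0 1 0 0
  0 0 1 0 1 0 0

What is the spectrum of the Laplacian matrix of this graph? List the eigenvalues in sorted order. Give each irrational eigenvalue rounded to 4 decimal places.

[0, 1.0681, 1.5858, 2.4824, 3.5176, 4.4142, 4.9319]

Reading degrees in the order [1, 2, 3, 4, 5, 6, 7] gives [3, 2, 3, 2, 3, 3, 2]; set D = diag(3, 2, 3, 2, 3, 3, 2) and form L = D - A. Diagonalising L (or applying a numerical eigensolver to the 7x7 matrix) gives the spectrum above. There is one zero in the spectrum, matching the 1 component.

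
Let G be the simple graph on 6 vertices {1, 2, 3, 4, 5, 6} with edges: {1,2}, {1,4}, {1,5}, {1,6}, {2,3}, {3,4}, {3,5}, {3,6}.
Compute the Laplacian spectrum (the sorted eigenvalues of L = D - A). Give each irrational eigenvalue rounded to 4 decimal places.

Each diagonal entry of L is the vertex degree and each off-diagonal entry is -1 where an edge is present, 0 otherwise; in the order [1, 2, 3, 4, 5, 6] the diagonal is [4, 2, 4, 2, 2, 2]. Since every row of L sums to 0, the all-ones vector is in the kernel and 0 is an eigenvalue. The single zero eigenvalue shows the graph is connected. By the matrix-tree theorem the graph has (1/6) * product of the nonzero eigenvalues = 32 spanning trees.

[0, 2, 2, 2, 4, 6]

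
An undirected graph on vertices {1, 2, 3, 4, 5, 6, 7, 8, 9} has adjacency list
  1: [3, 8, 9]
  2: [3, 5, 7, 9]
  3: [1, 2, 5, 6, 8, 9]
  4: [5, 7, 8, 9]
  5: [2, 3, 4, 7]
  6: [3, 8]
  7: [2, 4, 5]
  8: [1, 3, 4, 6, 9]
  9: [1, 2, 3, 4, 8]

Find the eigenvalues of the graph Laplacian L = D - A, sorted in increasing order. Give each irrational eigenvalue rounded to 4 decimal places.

[0, 1.4204, 2.2768, 3.6131, 4.1015, 4.6559, 6.0847, 6.5095, 7.3380]

Reading degrees in the order [1, 2, 3, 4, 5, 6, 7, 8, 9] gives [3, 4, 6, 4, 4, 2, 3, 5, 5]; set D = diag(3, 4, 6, 4, 4, 2, 3, 5, 5) and form L = D - A. The multiplicity of 0 as a Laplacian eigenvalue equals the number of connected components. The single zero eigenvalue shows the graph is connected. The eigenvalues sum to 36, which equals trace(L) = 2|E|.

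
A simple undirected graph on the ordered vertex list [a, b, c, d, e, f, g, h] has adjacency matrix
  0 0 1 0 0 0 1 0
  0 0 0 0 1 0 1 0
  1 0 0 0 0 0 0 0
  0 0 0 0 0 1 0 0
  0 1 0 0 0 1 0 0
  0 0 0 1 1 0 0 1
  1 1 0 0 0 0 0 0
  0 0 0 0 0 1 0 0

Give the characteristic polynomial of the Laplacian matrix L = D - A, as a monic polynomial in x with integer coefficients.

x^8 - 14x^7 + 77x^6 - 212x^5 + 309x^4 - 232x^3 + 79x^2 - 8x

Each diagonal entry of L is the vertex degree and each off-diagonal entry is -1 where an edge is present, 0 otherwise; in the order [a, b, c, d, e, f, g, h] the diagonal is [2, 2, 1, 1, 2, 3, 2, 1]. Computing det(xI - L) by cofactor expansion (or equivalently via sum-over-permutations) gives x^8 - 14x^7 + 77x^6 - 212x^5 + 309x^4 - 232x^3 + 79x^2 - 8x. Since p(0) = det(-L) = 0, x divides p(x). The eigenvalues sum to 14, which equals trace(L) = 2|E|.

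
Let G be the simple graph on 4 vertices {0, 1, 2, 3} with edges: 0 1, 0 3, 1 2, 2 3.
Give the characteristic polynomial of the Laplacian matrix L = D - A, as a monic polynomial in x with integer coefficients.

Each diagonal entry of L is the vertex degree and each off-diagonal entry is -1 where an edge is present, 0 otherwise; in the order [0, 1, 2, 3] the diagonal is [2, 2, 2, 2]. The eigenvalues of L are [0, 2, 2, 4]; the characteristic polynomial is the product of (x - lambda_i), which multiplies out to x^4 - 8x^3 + 20x^2 - 16x. The coefficient of x^3 equals -trace(L) = -8, matching the sum of degrees.

x^4 - 8x^3 + 20x^2 - 16x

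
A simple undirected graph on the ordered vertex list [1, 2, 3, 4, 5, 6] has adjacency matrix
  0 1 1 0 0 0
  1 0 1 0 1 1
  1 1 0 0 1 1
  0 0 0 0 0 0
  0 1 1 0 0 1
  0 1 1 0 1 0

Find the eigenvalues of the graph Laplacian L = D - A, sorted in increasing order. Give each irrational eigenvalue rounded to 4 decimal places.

[0, 0, 2, 4, 5, 5]

Each diagonal entry of L is the vertex degree and each off-diagonal entry is -1 where an edge is present, 0 otherwise; in the order [1, 2, 3, 4, 5, 6] the diagonal is [2, 4, 4, 0, 3, 3]. L is symmetric positive semidefinite, so every eigenvalue is real and nonnegative. The 2 zero eigenvalues correspond to the 2 connected components.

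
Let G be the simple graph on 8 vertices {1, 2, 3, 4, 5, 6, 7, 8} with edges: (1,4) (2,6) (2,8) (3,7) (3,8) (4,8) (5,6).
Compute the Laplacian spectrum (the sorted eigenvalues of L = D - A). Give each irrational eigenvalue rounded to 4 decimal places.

[0, 0.2434, 0.3820, 1.1798, 2, 2.6180, 3.1386, 4.4383]

Each diagonal entry of L is the vertex degree and each off-diagonal entry is -1 where an edge is present, 0 otherwise; in the order [1, 2, 3, 4, 5, 6, 7, 8] the diagonal is [1, 2, 2, 2, 1, 2, 1, 3]. L is symmetric positive semidefinite, so every eigenvalue is real and nonnegative. The eigenvalues sum to 14, which equals trace(L) = 2|E|. The largest eigenvalue, 4.4383, is at most the vertex count 8.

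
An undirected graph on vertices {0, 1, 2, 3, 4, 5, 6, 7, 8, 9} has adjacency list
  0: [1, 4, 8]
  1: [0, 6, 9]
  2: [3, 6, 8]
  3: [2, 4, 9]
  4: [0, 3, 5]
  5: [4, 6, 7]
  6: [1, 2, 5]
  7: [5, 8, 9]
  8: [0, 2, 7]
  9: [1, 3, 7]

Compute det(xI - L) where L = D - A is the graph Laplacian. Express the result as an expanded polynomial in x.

With the vertex order [0, 1, 2, 3, 4, 5, 6, 7, 8, 9], the degrees are [3, 3, 3, 3, 3, 3, 3, 3, 3, 3], giving D = diag(3, 3, 3, 3, 3, 3, 3, 3, 3, 3) and L = D - A. Computing det(xI - L) by cofactor expansion (or equivalently via sum-over-permutations) gives x^10 - 30x^9 + 390x^8 - 2880x^7 + 13305x^6 - 39882x^5 + 77640x^4 - 94800x^3 + 66000x^2 - 20000x. Since p(0) = det(-L) = 0, x divides p(x). There is one zero in the spectrum, matching the 1 component.

x^10 - 30x^9 + 390x^8 - 2880x^7 + 13305x^6 - 39882x^5 + 77640x^4 - 94800x^3 + 66000x^2 - 20000x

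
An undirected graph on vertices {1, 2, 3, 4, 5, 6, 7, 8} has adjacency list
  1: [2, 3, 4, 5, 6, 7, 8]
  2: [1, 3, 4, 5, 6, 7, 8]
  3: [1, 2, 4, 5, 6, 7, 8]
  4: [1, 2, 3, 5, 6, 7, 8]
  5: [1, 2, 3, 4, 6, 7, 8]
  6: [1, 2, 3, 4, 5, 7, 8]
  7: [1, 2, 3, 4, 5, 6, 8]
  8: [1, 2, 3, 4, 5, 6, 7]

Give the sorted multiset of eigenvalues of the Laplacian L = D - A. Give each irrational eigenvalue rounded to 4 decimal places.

[0, 8, 8, 8, 8, 8, 8, 8]

Reading degrees in the order [1, 2, 3, 4, 5, 6, 7, 8] gives [7, 7, 7, 7, 7, 7, 7, 7]; set D = diag(7, 7, 7, 7, 7, 7, 7, 7) and form L = D - A. The multiplicity of 0 as a Laplacian eigenvalue equals the number of connected components. The single zero eigenvalue shows the graph is connected.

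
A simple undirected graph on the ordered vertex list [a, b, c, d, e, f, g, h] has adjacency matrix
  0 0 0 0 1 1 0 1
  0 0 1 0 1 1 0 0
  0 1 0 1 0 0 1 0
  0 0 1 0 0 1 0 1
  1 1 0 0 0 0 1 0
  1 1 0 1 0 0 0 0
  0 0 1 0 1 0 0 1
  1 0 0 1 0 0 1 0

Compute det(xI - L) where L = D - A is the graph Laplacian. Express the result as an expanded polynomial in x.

With the vertex order [a, b, c, d, e, f, g, h], the degrees are [3, 3, 3, 3, 3, 3, 3, 3], giving D = diag(3, 3, 3, 3, 3, 3, 3, 3) and L = D - A. Computing det(xI - L) by cofactor expansion (or equivalently via sum-over-permutations) gives x^8 - 24x^7 + 240x^6 - 1296x^5 + 4080x^4 - 7488x^3 + 7424x^2 - 3072x. Since p(0) = det(-L) = 0, x divides p(x). The eigenvalues sum to 24, which equals trace(L) = 2|E|. By the matrix-tree theorem the graph has (1/8) * product of the nonzero eigenvalues = 384 spanning trees.

x^8 - 24x^7 + 240x^6 - 1296x^5 + 4080x^4 - 7488x^3 + 7424x^2 - 3072x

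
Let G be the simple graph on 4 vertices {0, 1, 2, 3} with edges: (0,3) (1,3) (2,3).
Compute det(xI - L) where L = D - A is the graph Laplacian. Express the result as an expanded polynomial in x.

x^4 - 6x^3 + 9x^2 - 4x

Reading degrees in the order [0, 1, 2, 3] gives [1, 1, 1, 3]; set D = diag(1, 1, 1, 3) and form L = D - A. Computing det(xI - L) by cofactor expansion (or equivalently via sum-over-permutations) gives x^4 - 6x^3 + 9x^2 - 4x. Since p(0) = det(-L) = 0, x divides p(x). There is one zero in the spectrum, matching the 1 component. The largest eigenvalue, 4, is at most the vertex count 4.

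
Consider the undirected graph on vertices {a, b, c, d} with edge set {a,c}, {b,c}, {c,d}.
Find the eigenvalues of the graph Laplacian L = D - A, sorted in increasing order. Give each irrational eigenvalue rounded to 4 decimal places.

[0, 1, 1, 4]

With the vertex order [a, b, c, d], the degrees are [1, 1, 3, 1], giving D = diag(1, 1, 3, 1) and L = D - A. L is symmetric positive semidefinite, so every eigenvalue is real and nonnegative. The single zero eigenvalue shows the graph is connected. The eigenvalues sum to 6, which equals trace(L) = 2|E|.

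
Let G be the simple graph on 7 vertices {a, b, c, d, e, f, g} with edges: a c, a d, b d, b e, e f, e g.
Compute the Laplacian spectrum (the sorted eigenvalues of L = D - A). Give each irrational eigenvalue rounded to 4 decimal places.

[0, 0.2254, 1, 1, 2.1859, 3.3604, 4.2283]

Each diagonal entry of L is the vertex degree and each off-diagonal entry is -1 where an edge is present, 0 otherwise; in the order [a, b, c, d, e, f, g] the diagonal is [2, 2, 1, 2, 3, 1, 1]. L is symmetric positive semidefinite, so every eigenvalue is real and nonnegative. The single zero eigenvalue shows the graph is connected. The largest eigenvalue, 4.2283, is at most the vertex count 7.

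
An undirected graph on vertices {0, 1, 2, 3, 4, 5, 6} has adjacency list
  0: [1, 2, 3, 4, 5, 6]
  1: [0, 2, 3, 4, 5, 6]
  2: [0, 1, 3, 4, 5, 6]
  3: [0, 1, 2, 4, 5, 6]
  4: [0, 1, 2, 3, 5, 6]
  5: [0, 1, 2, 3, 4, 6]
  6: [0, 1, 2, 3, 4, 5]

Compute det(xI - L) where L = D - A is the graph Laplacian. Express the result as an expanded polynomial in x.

x^7 - 42x^6 + 735x^5 - 6860x^4 + 36015x^3 - 100842x^2 + 117649x

With the vertex order [0, 1, 2, 3, 4, 5, 6], the degrees are [6, 6, 6, 6, 6, 6, 6], giving D = diag(6, 6, 6, 6, 6, 6, 6) and L = D - A. The eigenvalues of L are [0, 7, 7, 7, 7, 7, 7]; the characteristic polynomial is the product of (x - lambda_i), which multiplies out to x^7 - 42x^6 + 735x^5 - 6860x^4 + 36015x^3 - 100842x^2 + 117649x. Since p(0) = det(-L) = 0, x divides p(x).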